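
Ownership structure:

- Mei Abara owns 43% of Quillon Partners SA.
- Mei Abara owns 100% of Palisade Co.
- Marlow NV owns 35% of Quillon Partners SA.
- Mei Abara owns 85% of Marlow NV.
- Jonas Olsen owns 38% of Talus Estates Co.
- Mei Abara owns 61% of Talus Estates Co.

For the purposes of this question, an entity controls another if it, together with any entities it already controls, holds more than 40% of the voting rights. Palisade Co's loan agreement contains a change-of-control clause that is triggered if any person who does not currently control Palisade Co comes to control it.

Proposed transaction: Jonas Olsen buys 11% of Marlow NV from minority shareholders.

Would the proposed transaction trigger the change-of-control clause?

The purchase changes only Jonas's holdings, so Jonas is the only person who could newly come to control Palisade.
Jonas's largest direct stake is 38% in Talus, which does not meet the threshold, so Jonas controls no company.
Neither Jonas nor any entity Jonas controls holds any voting interest in Palisade.
So before the transaction, Jonas does not control Palisade.
After the purchase, Jonas holds 11% of Marlow directly.
Jonas's side now holds 11% of Marlow, not > 40%, so Jonas still does not control Marlow.
After the transaction, neither Jonas nor any entity Jonas controls holds a voting interest in Palisade, so Jonas still does not control it.
No new person acquires control, so the clause is not triggered.

No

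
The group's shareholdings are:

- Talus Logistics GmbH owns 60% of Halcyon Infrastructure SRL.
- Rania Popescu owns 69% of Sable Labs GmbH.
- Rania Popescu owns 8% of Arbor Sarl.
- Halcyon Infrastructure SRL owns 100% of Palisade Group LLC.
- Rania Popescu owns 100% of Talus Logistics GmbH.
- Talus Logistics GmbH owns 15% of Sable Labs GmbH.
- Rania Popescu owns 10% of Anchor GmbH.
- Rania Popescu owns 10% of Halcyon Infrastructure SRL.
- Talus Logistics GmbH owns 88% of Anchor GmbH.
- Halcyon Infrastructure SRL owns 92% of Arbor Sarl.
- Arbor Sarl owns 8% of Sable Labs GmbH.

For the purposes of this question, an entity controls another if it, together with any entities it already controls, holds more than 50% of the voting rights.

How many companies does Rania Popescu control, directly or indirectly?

6

Rania holds 100% of Talus, so Rania controls Talus.
Talus and Rania together hold 88% + 10% = 98% of Anchor, so Rania controls Anchor.
Talus and Rania together hold 60% + 10% = 70% of Halcyon, so Rania controls Halcyon.
Halcyon and Rania together hold 92% + 8% = 100% of Arbor, so Rania controls Arbor.
Rania and Talus and Arbor together hold 69% + 15% + 8% = 92% of Sable, so Rania controls Sable.
Halcyon holds 100% of Palisade, so Rania controls Palisade.
Rania controls 6 companies.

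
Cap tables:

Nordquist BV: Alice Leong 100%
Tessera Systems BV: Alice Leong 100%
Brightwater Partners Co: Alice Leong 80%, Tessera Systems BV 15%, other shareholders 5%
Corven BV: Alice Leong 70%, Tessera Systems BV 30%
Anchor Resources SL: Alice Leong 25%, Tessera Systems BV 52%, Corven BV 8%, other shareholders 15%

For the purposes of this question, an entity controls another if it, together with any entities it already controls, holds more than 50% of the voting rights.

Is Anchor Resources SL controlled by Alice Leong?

Alice holds 100% of Tessera, so Alice controls Tessera.
Alice and Tessera together hold 70% + 30% = 100% of Corven, so Alice controls Corven.
Alice and Tessera and Corven together hold 25% + 52% + 8% = 85% of Anchor, so Alice controls Anchor.

Yes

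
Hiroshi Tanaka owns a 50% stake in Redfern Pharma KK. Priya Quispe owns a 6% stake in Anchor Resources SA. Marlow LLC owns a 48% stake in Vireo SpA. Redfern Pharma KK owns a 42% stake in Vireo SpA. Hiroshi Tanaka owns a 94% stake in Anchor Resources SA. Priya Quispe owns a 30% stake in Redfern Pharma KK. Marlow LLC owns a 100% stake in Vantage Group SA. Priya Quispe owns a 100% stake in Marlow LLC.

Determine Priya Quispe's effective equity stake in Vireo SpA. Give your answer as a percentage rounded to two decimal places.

Priya reaches Vireo along 2 paths.
Via Redfern: 30% × 42% = 12.6%.
Via Marlow: 100% × 48% = 48%.
Total: 12.6% + 48% = 60.6%.
Rounded: 60.60%.

60.60%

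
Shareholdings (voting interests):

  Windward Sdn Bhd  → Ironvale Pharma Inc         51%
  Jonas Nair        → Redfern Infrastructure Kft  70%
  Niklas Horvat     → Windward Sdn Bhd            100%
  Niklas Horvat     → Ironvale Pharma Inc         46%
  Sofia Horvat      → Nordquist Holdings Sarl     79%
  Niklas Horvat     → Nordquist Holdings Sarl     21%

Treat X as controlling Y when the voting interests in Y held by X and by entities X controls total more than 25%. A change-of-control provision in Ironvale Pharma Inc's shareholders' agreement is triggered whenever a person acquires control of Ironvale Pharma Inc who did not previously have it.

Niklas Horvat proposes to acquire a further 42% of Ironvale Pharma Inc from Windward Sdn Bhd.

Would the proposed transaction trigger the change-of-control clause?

No

The purchase adds only to Niklas's holdings (Windward's stake shrinks), so Niklas is the only person who could newly come to control Ironvale.
Niklas holds 100% of Windward, so Niklas controls Windward.
Niklas and Windward together hold 46% + 51% = 97% of Ironvale, so Niklas controls Ironvale.
So Niklas already controls Ironvale before the transaction.
After the purchase, Niklas's direct stake in Ironvale rises to 46% + 42% = 88%, and Windward's stake falls to 9%.
Niklas controlled Ironvale already, so this is not a new person acquiring control; every other person's position is unchanged or reduced.
No new person acquires control, so the clause is not triggered.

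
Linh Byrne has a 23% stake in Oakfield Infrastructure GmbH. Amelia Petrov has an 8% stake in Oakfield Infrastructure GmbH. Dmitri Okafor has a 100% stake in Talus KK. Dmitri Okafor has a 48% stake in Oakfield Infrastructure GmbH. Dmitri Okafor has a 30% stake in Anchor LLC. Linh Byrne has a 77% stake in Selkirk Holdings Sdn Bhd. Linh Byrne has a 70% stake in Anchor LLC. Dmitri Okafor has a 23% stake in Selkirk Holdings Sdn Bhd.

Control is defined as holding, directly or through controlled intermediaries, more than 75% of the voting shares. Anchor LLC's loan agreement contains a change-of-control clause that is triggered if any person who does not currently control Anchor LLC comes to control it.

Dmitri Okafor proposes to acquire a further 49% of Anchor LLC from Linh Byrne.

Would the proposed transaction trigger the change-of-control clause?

The purchase adds only to Dmitri's holdings (Linh's stake shrinks), so Dmitri is the only person who could newly come to control Anchor.
Dmitri holds 100% of Talus, so Dmitri controls Talus.
In Anchor, Dmitri's side holds only 30%, not > 75%.
So before the transaction, Dmitri does not control Anchor.
After the purchase, Dmitri's direct stake in Anchor rises to 30% + 49% = 79%, and Linh's stake falls to 21%.
Dmitri holds 79% of Anchor, so Dmitri controls Anchor.
Dmitri did not control Anchor before and does after, so the clause is triggered.

Yes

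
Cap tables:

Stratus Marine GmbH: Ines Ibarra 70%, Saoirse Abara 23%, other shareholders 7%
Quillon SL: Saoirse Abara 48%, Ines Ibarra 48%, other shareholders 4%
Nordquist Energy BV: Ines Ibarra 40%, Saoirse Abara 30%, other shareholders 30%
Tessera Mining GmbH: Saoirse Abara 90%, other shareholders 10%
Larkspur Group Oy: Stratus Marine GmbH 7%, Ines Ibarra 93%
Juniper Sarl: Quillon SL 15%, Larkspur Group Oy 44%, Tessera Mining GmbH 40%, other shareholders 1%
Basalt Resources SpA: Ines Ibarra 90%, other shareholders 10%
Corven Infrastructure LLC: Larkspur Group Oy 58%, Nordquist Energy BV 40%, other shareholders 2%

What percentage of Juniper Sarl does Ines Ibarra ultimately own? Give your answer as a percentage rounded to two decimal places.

50.28%

Ines reaches Juniper along 3 paths.
Via Quillon: 48% × 15% = 7.2%.
Via Stratus → Larkspur: 70% × 7% × 44% = 2.156%.
Via Larkspur: 93% × 44% = 40.92%.
Total: 7.2% + 2.156% + 40.92% = 50.276%.
Rounded: 50.28%.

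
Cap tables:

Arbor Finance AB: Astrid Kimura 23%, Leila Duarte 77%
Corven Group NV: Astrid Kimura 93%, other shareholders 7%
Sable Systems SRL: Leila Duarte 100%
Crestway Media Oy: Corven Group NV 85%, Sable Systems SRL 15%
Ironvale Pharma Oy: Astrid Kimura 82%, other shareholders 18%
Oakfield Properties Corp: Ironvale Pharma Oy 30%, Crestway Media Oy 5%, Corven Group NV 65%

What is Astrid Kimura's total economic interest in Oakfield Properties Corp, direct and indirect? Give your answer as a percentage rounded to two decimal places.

89.00%

Astrid reaches Oakfield along 3 paths.
Via Ironvale: 82% × 30% = 24.6%.
Via Corven → Crestway: 93% × 85% × 5% = 3.9525%.
Via Corven: 93% × 65% = 60.45%.
Total: 24.6% + 3.9525% + 60.45% = 89.0025%.
Rounded: 89.00%.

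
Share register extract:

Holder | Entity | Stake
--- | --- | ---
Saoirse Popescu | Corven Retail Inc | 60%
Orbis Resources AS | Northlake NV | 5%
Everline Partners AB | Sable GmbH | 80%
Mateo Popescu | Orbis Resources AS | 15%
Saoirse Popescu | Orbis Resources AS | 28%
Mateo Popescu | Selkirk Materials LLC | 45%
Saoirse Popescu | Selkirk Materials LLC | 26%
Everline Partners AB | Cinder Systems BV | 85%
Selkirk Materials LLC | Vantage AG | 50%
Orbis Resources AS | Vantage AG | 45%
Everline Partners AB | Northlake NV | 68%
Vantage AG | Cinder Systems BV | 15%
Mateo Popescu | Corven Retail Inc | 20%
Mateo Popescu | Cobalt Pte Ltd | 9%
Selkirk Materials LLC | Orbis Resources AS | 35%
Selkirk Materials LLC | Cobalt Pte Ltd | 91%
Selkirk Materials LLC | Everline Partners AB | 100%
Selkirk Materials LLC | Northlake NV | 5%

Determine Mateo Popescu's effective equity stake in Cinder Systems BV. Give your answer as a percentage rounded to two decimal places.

43.70%

Mateo reaches Cinder along 4 paths.
Via Selkirk → Everline: 45% × 100% × 85% = 38.25%.
Via Selkirk → Orbis → Vantage: 45% × 35% × 45% × 15% = 1.063125%.
Via Orbis → Vantage: 15% × 45% × 15% = 1.0125%.
Via Selkirk → Vantage: 45% × 50% × 15% = 3.375%.
Total: 38.25% + 1.063125% + 1.0125% + 3.375% = 43.700625%.
Rounded: 43.70%.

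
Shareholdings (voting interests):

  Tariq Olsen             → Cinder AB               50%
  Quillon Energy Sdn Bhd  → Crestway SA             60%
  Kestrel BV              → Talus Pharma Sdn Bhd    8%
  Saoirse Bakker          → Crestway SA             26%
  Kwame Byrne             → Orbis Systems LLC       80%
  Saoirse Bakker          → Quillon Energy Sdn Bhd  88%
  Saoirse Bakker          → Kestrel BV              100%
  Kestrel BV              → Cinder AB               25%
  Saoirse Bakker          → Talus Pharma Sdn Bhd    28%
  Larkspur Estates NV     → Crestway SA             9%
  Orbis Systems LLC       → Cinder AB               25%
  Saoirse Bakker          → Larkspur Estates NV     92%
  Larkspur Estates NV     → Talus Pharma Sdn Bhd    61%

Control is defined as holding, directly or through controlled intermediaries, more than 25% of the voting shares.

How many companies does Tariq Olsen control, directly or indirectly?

Tariq holds 50% of Cinder, so Tariq controls Cinder.
No other company's threshold is met.
Tariq controls 1 company.

1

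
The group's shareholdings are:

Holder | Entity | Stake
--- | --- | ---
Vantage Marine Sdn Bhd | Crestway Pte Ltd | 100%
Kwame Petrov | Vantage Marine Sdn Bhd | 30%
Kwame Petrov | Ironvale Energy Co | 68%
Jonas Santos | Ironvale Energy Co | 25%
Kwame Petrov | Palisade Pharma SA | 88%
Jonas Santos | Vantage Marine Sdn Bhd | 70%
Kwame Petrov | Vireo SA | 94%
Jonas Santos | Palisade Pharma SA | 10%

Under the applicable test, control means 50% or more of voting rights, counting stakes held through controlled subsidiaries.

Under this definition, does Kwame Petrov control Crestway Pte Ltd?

No

Kwame holds 68% of Ironvale, so Kwame controls Ironvale.
Kwame holds 94% of Vireo, so Kwame controls Vireo.
Kwame holds 88% of Palisade, so Kwame controls Palisade.
Neither Kwame nor any entity Kwame controls holds any voting interest in Crestway.
So Kwame does not control Crestway.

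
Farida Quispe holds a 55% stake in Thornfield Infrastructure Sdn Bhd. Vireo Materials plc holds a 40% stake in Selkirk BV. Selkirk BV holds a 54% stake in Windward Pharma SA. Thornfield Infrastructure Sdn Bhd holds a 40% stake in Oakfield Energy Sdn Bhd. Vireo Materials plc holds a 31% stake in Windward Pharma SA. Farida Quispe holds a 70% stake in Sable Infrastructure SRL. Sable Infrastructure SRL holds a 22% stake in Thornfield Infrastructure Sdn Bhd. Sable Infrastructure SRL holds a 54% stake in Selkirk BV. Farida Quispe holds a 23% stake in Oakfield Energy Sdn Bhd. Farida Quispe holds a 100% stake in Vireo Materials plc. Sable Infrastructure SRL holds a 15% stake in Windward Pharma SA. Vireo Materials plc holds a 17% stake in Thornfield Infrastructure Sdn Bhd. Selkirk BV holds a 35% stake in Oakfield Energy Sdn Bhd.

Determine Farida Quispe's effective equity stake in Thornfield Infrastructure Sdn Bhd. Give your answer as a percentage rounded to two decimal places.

Farida reaches Thornfield along 3 paths.
Via Vireo: 100% × 17% = 17%.
Via Sable: 70% × 22% = 15.4%.
Direct stake: 55% = 55%.
Total: 17% + 15.4% + 55% = 87.4%.
Rounded: 87.40%.

87.40%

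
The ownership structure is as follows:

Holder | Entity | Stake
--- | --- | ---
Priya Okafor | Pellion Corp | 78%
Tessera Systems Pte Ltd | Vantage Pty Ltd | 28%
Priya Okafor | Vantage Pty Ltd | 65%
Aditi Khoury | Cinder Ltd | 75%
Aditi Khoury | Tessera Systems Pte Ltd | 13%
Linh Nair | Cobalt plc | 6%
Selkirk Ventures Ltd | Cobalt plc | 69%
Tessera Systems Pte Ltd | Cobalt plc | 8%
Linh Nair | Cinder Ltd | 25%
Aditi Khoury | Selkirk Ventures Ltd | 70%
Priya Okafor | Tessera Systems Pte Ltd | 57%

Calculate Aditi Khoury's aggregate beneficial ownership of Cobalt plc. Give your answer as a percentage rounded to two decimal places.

49.34%

Aditi reaches Cobalt along 2 paths.
Via Selkirk: 70% × 69% = 48.3%.
Via Tessera: 13% × 8% = 1.04%.
Total: 48.3% + 1.04% = 49.34%.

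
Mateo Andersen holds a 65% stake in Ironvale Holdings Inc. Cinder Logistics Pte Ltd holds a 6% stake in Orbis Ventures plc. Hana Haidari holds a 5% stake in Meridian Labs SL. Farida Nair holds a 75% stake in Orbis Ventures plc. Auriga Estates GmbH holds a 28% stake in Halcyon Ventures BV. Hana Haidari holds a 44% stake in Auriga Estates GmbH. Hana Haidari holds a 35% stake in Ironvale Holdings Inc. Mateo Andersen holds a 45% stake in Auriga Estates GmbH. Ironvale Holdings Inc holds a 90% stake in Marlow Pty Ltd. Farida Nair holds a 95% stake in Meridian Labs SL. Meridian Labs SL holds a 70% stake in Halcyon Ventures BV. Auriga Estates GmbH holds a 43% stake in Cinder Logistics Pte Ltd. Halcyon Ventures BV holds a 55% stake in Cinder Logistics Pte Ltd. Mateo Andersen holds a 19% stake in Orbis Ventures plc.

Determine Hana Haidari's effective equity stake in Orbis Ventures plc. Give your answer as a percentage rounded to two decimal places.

Hana reaches Orbis along 3 paths.
Via Meridian → Halcyon → Cinder: 5% × 70% × 55% × 6% = 0.1155%.
Via Auriga → Halcyon → Cinder: 44% × 28% × 55% × 6% = 0.40656%.
Via Auriga → Cinder: 44% × 43% × 6% = 1.1352%.
Total: 0.1155% + 0.40656% + 1.1352% = 1.65726%.
Rounded: 1.66%.

1.66%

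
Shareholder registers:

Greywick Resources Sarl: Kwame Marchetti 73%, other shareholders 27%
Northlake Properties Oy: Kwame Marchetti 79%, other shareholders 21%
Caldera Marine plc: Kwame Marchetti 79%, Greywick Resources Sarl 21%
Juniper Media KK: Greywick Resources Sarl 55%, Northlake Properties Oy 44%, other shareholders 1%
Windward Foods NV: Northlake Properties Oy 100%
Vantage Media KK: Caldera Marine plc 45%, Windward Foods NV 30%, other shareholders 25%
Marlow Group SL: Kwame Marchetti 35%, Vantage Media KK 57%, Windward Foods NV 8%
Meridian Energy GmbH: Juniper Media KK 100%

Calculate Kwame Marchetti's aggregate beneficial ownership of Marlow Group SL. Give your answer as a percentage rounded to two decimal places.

Kwame reaches Marlow along 5 paths.
Direct stake: 35% = 35%.
Via Caldera → Vantage: 79% × 45% × 57% = 20.2635%.
Via Greywick → Caldera → Vantage: 73% × 21% × 45% × 57% = 3.932145%.
Via Northlake → Windward → Vantage: 79% × 100% × 30% × 57% = 13.509%.
Via Northlake → Windward: 79% × 100% × 8% = 6.32%.
Total: 35% + 20.2635% + 3.932145% + 13.509% + 6.32% = 79.024645%.
Rounded: 79.02%.

79.02%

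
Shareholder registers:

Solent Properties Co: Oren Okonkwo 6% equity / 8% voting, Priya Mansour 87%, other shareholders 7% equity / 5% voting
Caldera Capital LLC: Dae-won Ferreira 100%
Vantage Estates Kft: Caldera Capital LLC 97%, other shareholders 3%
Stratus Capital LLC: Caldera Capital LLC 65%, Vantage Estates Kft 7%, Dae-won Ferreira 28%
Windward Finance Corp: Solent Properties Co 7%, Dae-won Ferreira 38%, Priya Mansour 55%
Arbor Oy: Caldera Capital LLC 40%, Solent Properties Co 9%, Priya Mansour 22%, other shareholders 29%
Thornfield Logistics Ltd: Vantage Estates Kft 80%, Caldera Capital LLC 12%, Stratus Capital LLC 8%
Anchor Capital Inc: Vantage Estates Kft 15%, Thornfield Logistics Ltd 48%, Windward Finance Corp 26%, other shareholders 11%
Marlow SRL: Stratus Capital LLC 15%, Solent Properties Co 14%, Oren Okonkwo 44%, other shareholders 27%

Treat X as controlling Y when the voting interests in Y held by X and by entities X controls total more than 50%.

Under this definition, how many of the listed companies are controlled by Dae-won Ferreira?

5

Dae-won holds 100% of Caldera, so Dae-won controls Caldera.
Caldera holds 97% of Vantage, so Dae-won controls Vantage.
Caldera and Vantage and Dae-won together hold 65% + 7% + 28% = 100% of Stratus, so Dae-won controls Stratus.
Vantage and Caldera and Stratus together hold 80% + 12% + 8% = 100% of Thornfield, so Dae-won controls Thornfield.
Vantage and Thornfield together hold 15% + 48% = 63% of Anchor, so Dae-won controls Anchor.
No other company's threshold is met.
Dae-won controls 5 companies.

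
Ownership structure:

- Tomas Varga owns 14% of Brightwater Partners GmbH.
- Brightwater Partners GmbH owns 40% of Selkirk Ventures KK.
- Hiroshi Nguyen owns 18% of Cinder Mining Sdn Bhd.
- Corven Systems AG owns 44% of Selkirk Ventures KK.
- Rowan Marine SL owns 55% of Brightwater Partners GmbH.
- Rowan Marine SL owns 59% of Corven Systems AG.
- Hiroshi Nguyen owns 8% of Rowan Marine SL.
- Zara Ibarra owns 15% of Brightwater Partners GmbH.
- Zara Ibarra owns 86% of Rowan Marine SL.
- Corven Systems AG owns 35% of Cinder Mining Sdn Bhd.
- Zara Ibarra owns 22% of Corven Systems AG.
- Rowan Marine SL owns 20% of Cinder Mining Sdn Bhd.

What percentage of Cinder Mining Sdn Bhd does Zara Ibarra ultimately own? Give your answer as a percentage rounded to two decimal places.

42.66%

Zara reaches Cinder along 3 paths.
Via Corven: 22% × 35% = 7.7%.
Via Rowan → Corven: 86% × 59% × 35% = 17.759%.
Via Rowan: 86% × 20% = 17.2%.
Total: 7.7% + 17.759% + 17.2% = 42.659%.
Rounded: 42.66%.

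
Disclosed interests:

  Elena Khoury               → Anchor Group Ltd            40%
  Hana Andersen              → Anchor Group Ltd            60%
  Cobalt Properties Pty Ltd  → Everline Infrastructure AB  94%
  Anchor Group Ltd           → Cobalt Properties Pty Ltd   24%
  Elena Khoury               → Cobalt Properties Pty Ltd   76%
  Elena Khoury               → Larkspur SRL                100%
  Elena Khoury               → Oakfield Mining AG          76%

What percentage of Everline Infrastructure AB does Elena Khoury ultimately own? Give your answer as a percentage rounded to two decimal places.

80.46%

Elena reaches Everline along 2 paths.
Via Cobalt: 76% × 94% = 71.44%.
Via Anchor → Cobalt: 40% × 24% × 94% = 9.024%.
Total: 71.44% + 9.024% = 80.464%.
Rounded: 80.46%.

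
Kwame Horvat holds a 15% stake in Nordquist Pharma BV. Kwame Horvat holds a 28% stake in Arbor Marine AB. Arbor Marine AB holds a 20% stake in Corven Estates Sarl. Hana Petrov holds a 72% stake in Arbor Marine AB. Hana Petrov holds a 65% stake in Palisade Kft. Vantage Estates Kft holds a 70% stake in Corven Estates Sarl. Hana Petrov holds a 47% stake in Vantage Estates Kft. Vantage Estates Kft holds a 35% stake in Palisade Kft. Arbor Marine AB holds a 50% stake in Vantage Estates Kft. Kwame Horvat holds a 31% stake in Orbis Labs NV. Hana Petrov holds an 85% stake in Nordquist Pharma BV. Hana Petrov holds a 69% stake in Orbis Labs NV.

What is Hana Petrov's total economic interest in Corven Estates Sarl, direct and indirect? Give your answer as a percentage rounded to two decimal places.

72.50%

Hana reaches Corven along 3 paths.
Via Vantage: 47% × 70% = 32.9%.
Via Arbor → Vantage: 72% × 50% × 70% = 25.2%.
Via Arbor: 72% × 20% = 14.4%.
Total: 32.9% + 25.2% + 14.4% = 72.5%.
Rounded: 72.50%.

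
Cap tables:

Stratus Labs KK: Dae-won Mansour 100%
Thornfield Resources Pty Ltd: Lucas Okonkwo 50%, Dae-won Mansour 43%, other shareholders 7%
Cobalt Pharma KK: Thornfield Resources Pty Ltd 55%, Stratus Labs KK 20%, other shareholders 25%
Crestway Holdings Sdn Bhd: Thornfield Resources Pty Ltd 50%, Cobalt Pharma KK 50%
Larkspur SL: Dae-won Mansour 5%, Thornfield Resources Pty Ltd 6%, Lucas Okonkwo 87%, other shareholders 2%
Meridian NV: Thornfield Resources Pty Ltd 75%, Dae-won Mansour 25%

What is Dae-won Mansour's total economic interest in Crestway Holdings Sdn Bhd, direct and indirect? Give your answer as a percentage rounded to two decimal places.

43.33%

Dae-won reaches Crestway along 3 paths.
Via Thornfield: 43% × 50% = 21.5%.
Via Thornfield → Cobalt: 43% × 55% × 50% = 11.825%.
Via Stratus → Cobalt: 100% × 20% × 50% = 10%.
Total: 21.5% + 11.825% + 10% = 43.325%.
Rounded: 43.33%.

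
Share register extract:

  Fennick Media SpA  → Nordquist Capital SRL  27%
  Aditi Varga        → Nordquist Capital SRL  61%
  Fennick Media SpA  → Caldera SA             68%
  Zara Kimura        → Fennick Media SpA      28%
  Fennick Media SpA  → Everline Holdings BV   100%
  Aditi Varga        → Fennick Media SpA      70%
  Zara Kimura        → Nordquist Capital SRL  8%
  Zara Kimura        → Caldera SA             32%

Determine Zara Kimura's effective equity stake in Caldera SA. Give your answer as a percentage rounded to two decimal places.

51.04%

Zara reaches Caldera along 2 paths.
Direct stake: 32% = 32%.
Via Fennick: 28% × 68% = 19.04%.
Total: 32% + 19.04% = 51.04%.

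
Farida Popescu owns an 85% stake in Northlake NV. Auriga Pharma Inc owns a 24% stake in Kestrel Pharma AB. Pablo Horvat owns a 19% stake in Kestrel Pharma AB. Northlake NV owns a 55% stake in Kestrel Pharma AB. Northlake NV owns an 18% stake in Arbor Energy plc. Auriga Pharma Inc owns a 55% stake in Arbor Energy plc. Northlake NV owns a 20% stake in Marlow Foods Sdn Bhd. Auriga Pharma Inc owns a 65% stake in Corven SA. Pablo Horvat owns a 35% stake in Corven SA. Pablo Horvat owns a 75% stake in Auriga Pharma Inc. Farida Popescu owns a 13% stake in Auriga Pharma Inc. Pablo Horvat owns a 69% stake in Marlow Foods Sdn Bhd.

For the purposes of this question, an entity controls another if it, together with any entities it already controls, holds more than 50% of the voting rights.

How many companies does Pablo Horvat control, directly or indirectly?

4

Pablo holds 75% of Auriga, so Pablo controls Auriga.
Pablo holds 69% of Marlow, so Pablo controls Marlow.
Pablo and Auriga together hold 35% + 65% = 100% of Corven, so Pablo controls Corven.
Auriga holds 55% of Arbor, so Pablo controls Arbor.
No other company's threshold is met.
Pablo controls 4 companies.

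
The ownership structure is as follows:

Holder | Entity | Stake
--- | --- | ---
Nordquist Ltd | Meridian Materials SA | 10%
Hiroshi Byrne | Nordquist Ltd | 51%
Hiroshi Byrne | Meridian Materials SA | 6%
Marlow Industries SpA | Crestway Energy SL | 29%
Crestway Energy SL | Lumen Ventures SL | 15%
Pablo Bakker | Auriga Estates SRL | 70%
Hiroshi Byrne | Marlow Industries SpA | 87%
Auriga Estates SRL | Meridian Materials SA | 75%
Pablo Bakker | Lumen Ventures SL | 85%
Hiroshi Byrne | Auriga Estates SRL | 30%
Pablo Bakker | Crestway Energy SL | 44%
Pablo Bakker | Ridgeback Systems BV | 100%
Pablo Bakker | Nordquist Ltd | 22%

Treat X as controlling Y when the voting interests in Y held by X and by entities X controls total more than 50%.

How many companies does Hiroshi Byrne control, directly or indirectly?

Hiroshi holds 51% of Nordquist, so Hiroshi controls Nordquist.
Hiroshi holds 87% of Marlow, so Hiroshi controls Marlow.
No other company's threshold is met.
Hiroshi controls 2 companies.

2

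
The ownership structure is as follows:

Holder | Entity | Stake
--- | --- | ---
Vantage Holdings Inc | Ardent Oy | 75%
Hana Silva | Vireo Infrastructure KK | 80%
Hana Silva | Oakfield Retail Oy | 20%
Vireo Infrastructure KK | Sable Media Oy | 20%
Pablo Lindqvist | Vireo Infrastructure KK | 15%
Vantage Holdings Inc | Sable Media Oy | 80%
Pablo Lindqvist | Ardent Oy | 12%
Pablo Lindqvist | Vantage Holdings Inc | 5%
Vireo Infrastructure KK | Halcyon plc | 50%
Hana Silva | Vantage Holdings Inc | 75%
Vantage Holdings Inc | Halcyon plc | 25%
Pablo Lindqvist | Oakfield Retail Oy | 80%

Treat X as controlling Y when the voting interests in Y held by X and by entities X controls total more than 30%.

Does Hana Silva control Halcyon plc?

Hana holds 75% of Vantage, so Hana controls Vantage.
Hana holds 80% of Vireo, so Hana controls Vireo.
Vireo and Vantage together hold 50% + 25% = 75% of Halcyon, so Hana controls Halcyon.

Yes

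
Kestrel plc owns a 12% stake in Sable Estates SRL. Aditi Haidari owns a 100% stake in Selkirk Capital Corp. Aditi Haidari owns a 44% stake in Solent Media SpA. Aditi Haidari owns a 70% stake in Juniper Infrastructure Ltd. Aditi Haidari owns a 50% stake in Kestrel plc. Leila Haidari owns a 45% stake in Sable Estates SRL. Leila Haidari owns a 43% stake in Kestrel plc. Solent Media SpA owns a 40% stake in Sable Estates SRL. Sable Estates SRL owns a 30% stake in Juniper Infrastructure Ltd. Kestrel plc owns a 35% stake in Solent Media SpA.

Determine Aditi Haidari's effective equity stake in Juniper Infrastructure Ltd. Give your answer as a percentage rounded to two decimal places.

79.18%

Aditi reaches Juniper along 4 paths.
Via Kestrel → Sable: 50% × 12% × 30% = 1.8%.
Via Solent → Sable: 44% × 40% × 30% = 5.28%.
Via Kestrel → Solent → Sable: 50% × 35% × 40% × 30% = 2.1%.
Direct stake: 70% = 70%.
Total: 1.8% + 5.28% + 2.1% + 70% = 79.18%.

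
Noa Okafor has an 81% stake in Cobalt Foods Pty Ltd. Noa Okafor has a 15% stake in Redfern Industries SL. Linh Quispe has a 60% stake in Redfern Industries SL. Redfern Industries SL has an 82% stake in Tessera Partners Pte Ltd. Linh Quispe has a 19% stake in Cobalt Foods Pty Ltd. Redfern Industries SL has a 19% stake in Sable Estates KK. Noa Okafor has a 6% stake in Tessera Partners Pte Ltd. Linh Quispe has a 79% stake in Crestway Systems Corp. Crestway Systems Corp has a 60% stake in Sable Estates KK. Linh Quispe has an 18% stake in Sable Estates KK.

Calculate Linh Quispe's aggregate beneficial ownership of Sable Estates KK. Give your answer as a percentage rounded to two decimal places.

Linh reaches Sable along 3 paths.
Via Redfern: 60% × 19% = 11.4%.
Via Crestway: 79% × 60% = 47.4%.
Direct stake: 18% = 18%.
Total: 11.4% + 47.4% + 18% = 76.8%.
Rounded: 76.80%.

76.80%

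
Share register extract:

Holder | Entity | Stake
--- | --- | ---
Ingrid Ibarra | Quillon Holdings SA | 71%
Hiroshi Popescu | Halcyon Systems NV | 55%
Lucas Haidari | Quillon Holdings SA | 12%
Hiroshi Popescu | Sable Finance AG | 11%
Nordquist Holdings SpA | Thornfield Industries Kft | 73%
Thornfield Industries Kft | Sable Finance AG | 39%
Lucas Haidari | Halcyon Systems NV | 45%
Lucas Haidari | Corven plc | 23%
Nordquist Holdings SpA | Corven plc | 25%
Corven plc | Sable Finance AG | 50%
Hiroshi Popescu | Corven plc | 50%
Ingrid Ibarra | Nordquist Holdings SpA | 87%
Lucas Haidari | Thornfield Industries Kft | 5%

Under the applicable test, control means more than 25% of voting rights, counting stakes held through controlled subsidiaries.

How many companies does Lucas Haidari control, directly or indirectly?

Lucas holds 45% of Halcyon, so Lucas controls Halcyon.
No other company's threshold is met.
Lucas controls 1 company.

1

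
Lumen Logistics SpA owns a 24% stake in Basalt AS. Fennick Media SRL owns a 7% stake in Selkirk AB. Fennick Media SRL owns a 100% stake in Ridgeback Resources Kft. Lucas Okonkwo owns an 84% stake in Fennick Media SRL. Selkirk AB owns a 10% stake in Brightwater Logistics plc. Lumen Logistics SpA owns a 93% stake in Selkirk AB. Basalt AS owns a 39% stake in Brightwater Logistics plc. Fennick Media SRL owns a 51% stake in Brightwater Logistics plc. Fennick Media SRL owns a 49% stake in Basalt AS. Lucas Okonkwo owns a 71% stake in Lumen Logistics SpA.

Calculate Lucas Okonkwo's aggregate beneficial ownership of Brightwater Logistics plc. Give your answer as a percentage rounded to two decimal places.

72.73%

Lucas reaches Brightwater along 5 paths.
Via Lumen → Basalt: 71% × 24% × 39% = 6.6456%.
Via Fennick → Basalt: 84% × 49% × 39% = 16.0524%.
Via Fennick: 84% × 51% = 42.84%.
Via Lumen → Selkirk: 71% × 93% × 10% = 6.603%.
Via Fennick → Selkirk: 84% × 7% × 10% = 0.588%.
Total: 6.6456% + 16.0524% + 42.84% + 6.603% + 0.588% = 72.729%.
Rounded: 72.73%.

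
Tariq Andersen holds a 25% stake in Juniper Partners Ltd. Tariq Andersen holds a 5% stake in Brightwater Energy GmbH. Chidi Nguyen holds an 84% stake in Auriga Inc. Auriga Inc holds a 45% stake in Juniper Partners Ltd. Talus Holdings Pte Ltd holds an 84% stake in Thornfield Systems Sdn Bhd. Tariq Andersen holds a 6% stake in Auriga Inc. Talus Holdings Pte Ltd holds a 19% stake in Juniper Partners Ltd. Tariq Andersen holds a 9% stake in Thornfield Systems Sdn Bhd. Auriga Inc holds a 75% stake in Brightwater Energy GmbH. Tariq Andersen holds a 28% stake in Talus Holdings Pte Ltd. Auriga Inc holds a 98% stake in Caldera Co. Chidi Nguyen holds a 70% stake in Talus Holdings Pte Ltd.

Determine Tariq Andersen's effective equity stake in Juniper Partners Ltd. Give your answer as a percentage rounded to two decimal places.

33.02%

Tariq reaches Juniper along 3 paths.
Via Talus: 28% × 19% = 5.32%.
Via Auriga: 6% × 45% = 2.7%.
Direct stake: 25% = 25%.
Total: 5.32% + 2.7% + 25% = 33.02%.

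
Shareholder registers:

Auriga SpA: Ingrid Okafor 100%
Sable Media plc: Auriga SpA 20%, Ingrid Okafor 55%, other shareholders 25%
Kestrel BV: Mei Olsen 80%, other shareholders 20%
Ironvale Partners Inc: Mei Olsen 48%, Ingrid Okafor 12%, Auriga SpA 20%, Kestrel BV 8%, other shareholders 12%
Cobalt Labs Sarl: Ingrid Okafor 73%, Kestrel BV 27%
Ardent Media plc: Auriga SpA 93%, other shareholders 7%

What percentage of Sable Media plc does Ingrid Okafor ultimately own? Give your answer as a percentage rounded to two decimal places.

Ingrid reaches Sable along 2 paths.
Via Auriga: 100% × 20% = 20%.
Direct stake: 55% = 55%.
Total: 20% + 55% = 75%.
Rounded: 75.00%.

75.00%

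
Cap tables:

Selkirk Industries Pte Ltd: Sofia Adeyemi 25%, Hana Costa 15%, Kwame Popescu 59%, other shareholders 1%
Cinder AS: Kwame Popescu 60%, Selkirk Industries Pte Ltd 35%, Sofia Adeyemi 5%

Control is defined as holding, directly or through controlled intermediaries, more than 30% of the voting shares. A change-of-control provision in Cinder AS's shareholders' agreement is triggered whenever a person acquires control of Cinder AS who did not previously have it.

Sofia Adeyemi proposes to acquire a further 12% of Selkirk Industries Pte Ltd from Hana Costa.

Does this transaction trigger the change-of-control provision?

The purchase adds only to Sofia's holdings (Hana's stake shrinks), so Sofia is the only person who could newly come to control Cinder.
Sofia's largest direct stake is 25% in Selkirk, which does not meet the threshold, so Sofia controls no company.
In Cinder, Sofia's side holds only 5%, not > 30%.
So before the transaction, Sofia does not control Cinder.
After the purchase, Sofia's direct stake in Selkirk rises to 25% + 12% = 37%, and Hana's stake falls to 3%.
Sofia holds 37% of Selkirk, so Sofia controls Selkirk.
Selkirk and Sofia together hold 35% + 5% = 40% of Cinder, so Sofia controls Cinder.
Sofia did not control Cinder before and does after, so the clause is triggered.

Yes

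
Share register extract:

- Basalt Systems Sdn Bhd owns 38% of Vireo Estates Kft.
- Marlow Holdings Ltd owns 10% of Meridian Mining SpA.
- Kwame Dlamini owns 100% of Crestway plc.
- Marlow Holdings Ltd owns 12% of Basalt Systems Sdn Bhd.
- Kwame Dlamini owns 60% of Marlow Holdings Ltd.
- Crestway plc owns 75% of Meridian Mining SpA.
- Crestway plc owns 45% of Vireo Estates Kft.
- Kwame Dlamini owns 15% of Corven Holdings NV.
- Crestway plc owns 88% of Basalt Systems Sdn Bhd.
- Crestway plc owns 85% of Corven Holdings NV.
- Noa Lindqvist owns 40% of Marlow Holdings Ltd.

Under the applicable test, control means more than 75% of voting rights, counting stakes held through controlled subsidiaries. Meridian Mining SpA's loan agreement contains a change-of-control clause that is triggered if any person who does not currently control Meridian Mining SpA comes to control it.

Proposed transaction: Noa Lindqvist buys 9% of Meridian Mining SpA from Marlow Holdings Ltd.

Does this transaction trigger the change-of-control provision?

No

The purchase adds only to Noa's holdings (Marlow's stake shrinks), so Noa is the only person who could newly come to control Meridian.
Noa's largest direct stake is 40% in Marlow, which does not meet the threshold, so Noa controls no company.
Neither Noa nor any entity Noa controls holds any voting interest in Meridian.
So before the transaction, Noa does not control Meridian.
After the purchase, Noa holds 9% of Meridian directly, and Marlow's stake falls to 1%.
After the transaction, Noa's side holds 9% of Meridian, not > 75%, so Noa still does not control Meridian.
No new person acquires control, so the clause is not triggered.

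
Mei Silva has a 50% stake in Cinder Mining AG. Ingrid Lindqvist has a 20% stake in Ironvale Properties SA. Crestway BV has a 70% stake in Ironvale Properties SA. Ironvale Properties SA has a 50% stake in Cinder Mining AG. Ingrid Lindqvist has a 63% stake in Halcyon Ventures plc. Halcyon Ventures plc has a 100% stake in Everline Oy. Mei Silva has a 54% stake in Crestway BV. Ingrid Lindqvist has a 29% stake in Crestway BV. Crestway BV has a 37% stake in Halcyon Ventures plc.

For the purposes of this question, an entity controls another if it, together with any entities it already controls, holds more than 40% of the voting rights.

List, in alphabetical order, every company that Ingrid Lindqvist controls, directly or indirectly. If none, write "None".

Ingrid holds 63% of Halcyon, so Ingrid controls Halcyon.
Halcyon holds 100% of Everline, so Ingrid controls Everline.
No other company's threshold is met.

Everline Oy, Halcyon Ventures plc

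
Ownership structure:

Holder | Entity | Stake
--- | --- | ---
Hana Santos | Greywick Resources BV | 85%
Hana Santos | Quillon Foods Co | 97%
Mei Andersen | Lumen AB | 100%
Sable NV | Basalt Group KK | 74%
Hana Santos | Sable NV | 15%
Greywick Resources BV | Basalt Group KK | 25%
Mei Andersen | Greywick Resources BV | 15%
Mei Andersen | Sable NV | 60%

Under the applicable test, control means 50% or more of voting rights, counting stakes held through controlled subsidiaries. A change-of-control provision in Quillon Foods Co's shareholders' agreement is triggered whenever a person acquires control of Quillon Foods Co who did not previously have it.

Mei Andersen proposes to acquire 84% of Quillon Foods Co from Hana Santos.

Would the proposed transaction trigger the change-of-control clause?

The purchase adds only to Mei's holdings (Hana's stake shrinks), so Mei is the only person who could newly come to control Quillon.
Mei holds 60% of Sable, so Mei controls Sable.
Mei holds 100% of Lumen, so Mei controls Lumen.
Sable holds 74% of Basalt, so Mei controls Basalt.
Neither Mei nor any entity Mei controls holds any voting interest in Quillon.
So before the transaction, Mei does not control Quillon.
After the purchase, Mei holds 84% of Quillon directly, and Hana's stake falls to 13%.
Mei holds 84% of Quillon, so Mei controls Quillon.
Mei did not control Quillon before and does after, so the clause is triggered.

Yes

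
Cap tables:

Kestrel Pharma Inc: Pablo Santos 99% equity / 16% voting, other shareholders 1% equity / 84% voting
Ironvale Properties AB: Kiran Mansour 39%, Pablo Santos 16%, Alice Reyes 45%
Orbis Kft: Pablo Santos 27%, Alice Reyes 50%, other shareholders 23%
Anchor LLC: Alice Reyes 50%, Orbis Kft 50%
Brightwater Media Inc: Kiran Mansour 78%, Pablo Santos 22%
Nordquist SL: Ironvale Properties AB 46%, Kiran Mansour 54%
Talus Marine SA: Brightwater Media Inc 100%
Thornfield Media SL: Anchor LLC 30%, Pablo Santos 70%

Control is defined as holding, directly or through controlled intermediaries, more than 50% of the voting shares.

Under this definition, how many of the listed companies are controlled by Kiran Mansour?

3

Kiran holds 78% of Brightwater, so Kiran controls Brightwater.
Kiran holds 54% of Nordquist, so Kiran controls Nordquist.
Brightwater holds 100% of Talus, so Kiran controls Talus.
No other company's threshold is met.
Kiran controls 3 companies.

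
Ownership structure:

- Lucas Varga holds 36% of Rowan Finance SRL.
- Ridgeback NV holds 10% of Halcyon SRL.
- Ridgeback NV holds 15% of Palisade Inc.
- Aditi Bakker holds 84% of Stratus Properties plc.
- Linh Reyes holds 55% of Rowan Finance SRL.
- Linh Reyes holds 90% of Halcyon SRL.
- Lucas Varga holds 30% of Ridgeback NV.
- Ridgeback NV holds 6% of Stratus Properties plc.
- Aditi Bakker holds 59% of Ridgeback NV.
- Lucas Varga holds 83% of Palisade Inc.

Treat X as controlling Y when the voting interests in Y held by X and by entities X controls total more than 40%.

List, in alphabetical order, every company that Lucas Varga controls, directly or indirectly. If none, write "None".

Lucas holds 83% of Palisade, so Lucas controls Palisade.
No other company's threshold is met.

Palisade Inc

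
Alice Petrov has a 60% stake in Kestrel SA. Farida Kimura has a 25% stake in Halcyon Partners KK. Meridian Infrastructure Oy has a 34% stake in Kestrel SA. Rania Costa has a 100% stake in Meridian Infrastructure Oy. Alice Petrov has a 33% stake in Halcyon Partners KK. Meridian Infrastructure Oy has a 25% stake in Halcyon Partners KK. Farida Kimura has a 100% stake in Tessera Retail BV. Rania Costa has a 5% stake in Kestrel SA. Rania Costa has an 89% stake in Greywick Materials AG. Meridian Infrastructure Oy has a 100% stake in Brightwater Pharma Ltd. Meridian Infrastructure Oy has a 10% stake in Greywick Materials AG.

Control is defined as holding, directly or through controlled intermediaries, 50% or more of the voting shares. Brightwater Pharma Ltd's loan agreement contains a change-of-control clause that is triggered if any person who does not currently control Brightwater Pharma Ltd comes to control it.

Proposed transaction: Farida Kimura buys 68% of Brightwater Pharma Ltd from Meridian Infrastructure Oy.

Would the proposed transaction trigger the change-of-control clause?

Yes

The purchase adds only to Farida's holdings (Meridian's stake shrinks), so Farida is the only person who could newly come to control Brightwater.
Farida holds 100% of Tessera, so Farida controls Tessera.
Neither Farida nor any entity Farida controls holds any voting interest in Brightwater.
So before the transaction, Farida does not control Brightwater.
After the purchase, Farida holds 68% of Brightwater directly, and Meridian's stake falls to 32%.
Farida holds 68% of Brightwater, so Farida controls Brightwater.
Farida did not control Brightwater before and does after, so the clause is triggered.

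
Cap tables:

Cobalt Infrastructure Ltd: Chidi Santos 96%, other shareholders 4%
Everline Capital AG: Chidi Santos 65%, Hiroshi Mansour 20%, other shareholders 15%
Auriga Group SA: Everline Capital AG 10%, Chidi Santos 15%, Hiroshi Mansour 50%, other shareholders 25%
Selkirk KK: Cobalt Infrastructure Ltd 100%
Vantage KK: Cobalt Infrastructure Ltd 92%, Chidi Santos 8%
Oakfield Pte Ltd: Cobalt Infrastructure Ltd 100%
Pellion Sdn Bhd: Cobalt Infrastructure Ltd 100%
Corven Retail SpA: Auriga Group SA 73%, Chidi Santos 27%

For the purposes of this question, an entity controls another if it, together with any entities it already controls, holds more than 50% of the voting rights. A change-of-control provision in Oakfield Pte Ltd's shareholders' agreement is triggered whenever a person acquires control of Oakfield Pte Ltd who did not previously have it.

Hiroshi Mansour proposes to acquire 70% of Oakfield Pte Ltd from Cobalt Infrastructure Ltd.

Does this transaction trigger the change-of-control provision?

The purchase adds only to Hiroshi's holdings (Cobalt's stake shrinks), so Hiroshi is the only person who could newly come to control Oakfield.
Hiroshi's largest direct stake is 50% in Auriga, which does not meet the threshold, so Hiroshi controls no company.
Neither Hiroshi nor any entity Hiroshi controls holds any voting interest in Oakfield.
So before the transaction, Hiroshi does not control Oakfield.
After the purchase, Hiroshi holds 70% of Oakfield directly, and Cobalt's stake falls to 30%.
Hiroshi holds 70% of Oakfield, so Hiroshi controls Oakfield.
Hiroshi did not control Oakfield before and does after, so the clause is triggered.

Yes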